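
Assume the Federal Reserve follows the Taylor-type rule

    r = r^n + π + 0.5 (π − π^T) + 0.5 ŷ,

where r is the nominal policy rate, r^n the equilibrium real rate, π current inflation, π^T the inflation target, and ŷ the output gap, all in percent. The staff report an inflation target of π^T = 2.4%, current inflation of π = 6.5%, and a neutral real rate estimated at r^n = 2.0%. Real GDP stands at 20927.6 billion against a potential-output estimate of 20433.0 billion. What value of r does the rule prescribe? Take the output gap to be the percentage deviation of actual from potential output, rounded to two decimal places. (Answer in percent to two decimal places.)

11.76%

Output gap = 100 × (20927.6 − 20433.0) / 20433.0 = 2.42%.
r = 2.00 + 6.50 + 0.5 × (6.50 − 2.40) + 0.5 × 2.42
   = 2.00 + 6.5 + 2.05 + 1.21 = 11.76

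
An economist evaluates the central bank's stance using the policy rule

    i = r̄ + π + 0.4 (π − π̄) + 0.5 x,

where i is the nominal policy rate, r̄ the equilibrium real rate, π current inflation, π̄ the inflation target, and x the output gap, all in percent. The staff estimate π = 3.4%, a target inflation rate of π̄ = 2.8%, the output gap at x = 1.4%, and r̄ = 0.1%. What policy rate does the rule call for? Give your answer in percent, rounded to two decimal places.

4.44%

i = 0.1 + 3.4 + 0.4 × (3.4 − 2.8) + 0.5 × 1.4
   = 0.1 + 3.4 + 0.24 + 0.7 = 4.44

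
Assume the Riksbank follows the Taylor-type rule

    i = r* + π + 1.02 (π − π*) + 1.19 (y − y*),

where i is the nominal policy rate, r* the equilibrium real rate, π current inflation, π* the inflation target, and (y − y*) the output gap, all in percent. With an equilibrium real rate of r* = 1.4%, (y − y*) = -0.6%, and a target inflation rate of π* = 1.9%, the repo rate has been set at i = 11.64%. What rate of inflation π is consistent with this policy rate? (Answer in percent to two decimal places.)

6.38%

Collecting π: i = r* + (1 + 1.02) π − 1.02 π* + 1.19 (y − y*)
2.02 π = 11.64 − 1.4 + 1.02 × 1.9 − 1.19 × (-0.6) = 12.892
π = 12.892 / 2.02 = 6.38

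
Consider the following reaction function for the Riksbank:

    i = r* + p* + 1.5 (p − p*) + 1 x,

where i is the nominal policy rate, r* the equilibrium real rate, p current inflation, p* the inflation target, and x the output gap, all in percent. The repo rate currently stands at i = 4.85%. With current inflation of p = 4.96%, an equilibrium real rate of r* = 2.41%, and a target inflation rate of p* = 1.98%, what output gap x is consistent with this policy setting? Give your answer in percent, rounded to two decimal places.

1 x = 4.85 − 2.41 − 1.98 − 1.5 × (4.96 − 1.98) = -4.01
x = -4.01 / 1 = -4.01

-4.01%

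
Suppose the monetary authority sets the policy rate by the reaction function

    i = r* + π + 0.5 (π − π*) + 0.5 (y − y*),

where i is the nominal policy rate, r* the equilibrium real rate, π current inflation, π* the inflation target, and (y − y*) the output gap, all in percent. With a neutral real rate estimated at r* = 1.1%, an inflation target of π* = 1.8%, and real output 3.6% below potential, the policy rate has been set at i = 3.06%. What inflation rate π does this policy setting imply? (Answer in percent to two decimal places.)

Output 3.6% below potential → (y − y*) = -3.6.
Collecting π: i = r* + (1 + 0.5) π − 0.5 π* + 0.5 (y − y*)
1.5 π = 3.06 − 1.1 + 0.5 × 1.8 − 0.5 × (-3.6) = 4.66
π = 4.66 / 1.5 = 3.11

3.11%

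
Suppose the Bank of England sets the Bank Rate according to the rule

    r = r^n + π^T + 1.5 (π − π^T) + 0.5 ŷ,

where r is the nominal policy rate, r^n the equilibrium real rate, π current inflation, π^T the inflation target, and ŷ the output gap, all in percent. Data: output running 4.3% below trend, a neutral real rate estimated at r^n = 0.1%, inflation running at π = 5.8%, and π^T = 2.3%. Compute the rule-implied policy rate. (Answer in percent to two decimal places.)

Output 4.3% below potential → ŷ = -4.3.
r = 0.1 + 2.3 + 1.5 × (5.8 − 2.3) + 0.5 × (-4.3)
   = 0.1 + 2.3 + 5.25 − 2.15 = 5.50

5.50%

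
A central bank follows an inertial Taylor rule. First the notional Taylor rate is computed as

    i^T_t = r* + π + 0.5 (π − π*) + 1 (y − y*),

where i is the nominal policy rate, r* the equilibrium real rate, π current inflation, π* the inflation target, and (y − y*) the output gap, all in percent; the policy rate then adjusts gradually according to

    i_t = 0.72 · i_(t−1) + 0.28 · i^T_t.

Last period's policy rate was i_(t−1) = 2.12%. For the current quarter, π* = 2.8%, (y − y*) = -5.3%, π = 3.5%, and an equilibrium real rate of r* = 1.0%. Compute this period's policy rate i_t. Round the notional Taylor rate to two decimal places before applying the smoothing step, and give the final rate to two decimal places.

i^T_t = 1.0 + 3.5 + 0.5 × (3.5 − 2.8) + 1 × (-5.3)
   = 1.0 + 3.5 + 0.35 − 5.3 = -0.45
i_t = 0.72 × 2.12 + 0.28 × (-0.45) = 1.5264 − 0.126 = 1.40

1.40%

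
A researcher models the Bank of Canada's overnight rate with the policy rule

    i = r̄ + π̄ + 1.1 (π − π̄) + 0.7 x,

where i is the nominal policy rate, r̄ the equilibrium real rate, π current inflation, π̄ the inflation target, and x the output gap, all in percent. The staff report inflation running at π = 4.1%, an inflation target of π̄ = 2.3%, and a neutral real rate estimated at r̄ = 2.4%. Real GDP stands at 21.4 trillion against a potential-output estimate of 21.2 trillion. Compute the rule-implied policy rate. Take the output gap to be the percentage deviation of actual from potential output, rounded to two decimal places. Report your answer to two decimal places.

7.34%

Output gap = 100 × (21.4 − 21.2) / 21.2 = 0.94%.
i = 2.40 + 2.30 + 1.1 × (4.10 − 2.30) + 0.7 × 0.94
   = 2.40 + 2.3 + 1.98 + 0.658 = 7.34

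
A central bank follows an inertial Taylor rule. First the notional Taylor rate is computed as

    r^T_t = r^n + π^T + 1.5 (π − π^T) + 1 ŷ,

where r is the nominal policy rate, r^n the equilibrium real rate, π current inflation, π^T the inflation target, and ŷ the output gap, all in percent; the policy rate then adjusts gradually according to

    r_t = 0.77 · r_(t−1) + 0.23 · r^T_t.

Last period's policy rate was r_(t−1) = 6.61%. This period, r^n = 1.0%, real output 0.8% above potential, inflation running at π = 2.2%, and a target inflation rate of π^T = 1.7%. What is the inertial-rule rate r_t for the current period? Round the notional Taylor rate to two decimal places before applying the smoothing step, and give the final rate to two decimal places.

Output 0.8% above potential → ŷ = 0.8.
r^T_t = 1.0 + 1.7 + 1.5 × (2.2 − 1.7) + 1 × 0.8
   = 1.0 + 1.7 + 0.75 + 0.8 = 4.25
r_t = 0.77 × 6.61 + 0.23 × 4.25 = 5.0897 + 0.9775 = 6.07

6.07%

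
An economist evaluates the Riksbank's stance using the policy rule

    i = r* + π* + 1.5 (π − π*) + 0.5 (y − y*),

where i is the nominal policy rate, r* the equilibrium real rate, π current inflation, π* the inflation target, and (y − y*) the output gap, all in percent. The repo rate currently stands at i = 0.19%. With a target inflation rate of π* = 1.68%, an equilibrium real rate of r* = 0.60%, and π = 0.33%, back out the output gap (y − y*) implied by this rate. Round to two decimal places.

0.5 (y − y*) = 0.19 − 0.60 − 1.68 − 1.5 × (0.33 − 1.68) = -0.065
(y − y*) = -0.065 / 0.5 = -0.13

-0.13%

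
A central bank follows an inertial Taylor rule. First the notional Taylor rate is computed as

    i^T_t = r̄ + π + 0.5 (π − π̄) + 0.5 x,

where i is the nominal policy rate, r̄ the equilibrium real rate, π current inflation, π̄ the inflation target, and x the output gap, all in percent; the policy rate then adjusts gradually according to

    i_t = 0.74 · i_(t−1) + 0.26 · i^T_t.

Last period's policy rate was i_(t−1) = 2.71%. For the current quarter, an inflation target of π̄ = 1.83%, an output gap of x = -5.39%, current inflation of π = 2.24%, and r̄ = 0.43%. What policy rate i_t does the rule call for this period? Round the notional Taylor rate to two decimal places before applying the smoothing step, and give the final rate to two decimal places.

i^T_t = 0.43 + 2.24 + 0.5 × (2.24 − 1.83) + 0.5 × (-5.39)
   = 0.43 + 2.24 + 0.205 − 2.695 = 0.18
i_t = 0.74 × 2.71 + 0.26 × 0.18 = 2.0054 + 0.0468 = 2.05

2.05%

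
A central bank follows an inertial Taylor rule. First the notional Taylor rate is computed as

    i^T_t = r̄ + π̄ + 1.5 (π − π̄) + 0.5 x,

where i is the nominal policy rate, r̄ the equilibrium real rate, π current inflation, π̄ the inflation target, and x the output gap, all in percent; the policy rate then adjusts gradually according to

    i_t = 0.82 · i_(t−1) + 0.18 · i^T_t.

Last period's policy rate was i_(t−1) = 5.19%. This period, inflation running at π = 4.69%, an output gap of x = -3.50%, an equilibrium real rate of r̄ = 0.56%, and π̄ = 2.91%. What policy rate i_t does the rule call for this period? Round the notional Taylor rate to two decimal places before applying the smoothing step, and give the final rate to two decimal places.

5.05%

i^T_t = 0.56 + 2.91 + 1.5 × (4.69 − 2.91) + 0.5 × (-3.50)
   = 0.56 + 2.91 + 2.67 − 1.75 = 4.39
i_t = 0.82 × 5.19 + 0.18 × 4.39 = 4.2558 + 0.7902 = 5.05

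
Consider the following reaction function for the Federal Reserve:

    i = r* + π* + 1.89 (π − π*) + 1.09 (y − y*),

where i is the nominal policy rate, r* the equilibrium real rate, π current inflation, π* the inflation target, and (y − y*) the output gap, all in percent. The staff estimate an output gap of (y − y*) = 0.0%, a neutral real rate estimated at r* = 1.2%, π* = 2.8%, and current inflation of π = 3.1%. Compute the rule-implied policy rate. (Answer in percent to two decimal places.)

i = 1.2 + 2.8 + 1.89 × (3.1 − 2.8) + 1.09 × 0.0
   = 1.2 + 2.8 + 0.567 + 0 = 4.57

4.57%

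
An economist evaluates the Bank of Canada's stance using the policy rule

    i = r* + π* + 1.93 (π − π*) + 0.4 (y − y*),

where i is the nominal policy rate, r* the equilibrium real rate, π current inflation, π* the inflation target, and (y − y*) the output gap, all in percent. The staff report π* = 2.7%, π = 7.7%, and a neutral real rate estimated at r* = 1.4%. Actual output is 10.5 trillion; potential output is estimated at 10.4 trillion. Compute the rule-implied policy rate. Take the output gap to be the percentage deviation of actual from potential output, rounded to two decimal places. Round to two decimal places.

14.13%

Output gap = 100 × (10.5 − 10.4) / 10.4 = 0.96%.
i = 1.40 + 2.70 + 1.93 × (7.70 − 2.70) + 0.4 × 0.96
   = 1.40 + 2.7 + 9.65 + 0.384 = 14.13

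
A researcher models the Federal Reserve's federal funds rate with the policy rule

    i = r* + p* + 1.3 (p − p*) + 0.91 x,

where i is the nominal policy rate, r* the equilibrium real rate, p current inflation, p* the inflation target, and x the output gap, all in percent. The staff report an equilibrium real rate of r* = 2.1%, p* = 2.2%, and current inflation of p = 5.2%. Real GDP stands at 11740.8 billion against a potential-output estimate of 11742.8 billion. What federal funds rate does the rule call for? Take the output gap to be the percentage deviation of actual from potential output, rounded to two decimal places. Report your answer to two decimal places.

8.18%

Output gap = 100 × (11740.8 − 11742.8) / 11742.8 = -0.02%.
i = 2.10 + 2.20 + 1.3 × (5.20 − 2.20) + 0.91 × (-0.02)
   = 2.10 + 2.2 + 3.9 − 0.0182 = 8.18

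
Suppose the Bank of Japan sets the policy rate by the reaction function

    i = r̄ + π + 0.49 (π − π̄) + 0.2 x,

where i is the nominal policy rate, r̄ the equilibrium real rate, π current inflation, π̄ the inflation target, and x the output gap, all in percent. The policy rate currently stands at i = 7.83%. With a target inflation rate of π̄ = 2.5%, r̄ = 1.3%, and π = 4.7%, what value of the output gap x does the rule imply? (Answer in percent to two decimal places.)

3.76%

0.2 x = 7.83 − 1.3 − 4.7 − 0.49 × (4.7 − 2.5) = 0.752
x = 0.752 / 0.2 = 3.76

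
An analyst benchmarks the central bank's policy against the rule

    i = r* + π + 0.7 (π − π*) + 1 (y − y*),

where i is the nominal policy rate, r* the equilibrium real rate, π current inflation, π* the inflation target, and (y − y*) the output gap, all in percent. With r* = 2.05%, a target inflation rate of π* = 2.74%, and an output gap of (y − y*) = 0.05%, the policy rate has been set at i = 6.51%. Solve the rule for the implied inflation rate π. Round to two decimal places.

Collecting π: i = r* + (1 + 0.7) π − 0.7 π* + 1 (y − y*)
1.7 π = 6.51 − 2.05 + 0.7 × 2.74 − 1 × 0.05 = 6.328
π = 6.328 / 1.7 = 3.72

3.72%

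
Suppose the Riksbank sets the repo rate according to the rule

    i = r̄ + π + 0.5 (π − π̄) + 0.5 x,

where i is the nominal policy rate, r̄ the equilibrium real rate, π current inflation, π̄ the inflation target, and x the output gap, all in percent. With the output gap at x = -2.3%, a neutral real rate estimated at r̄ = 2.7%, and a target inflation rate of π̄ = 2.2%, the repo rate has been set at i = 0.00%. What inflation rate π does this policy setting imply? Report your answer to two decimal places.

-0.30%

Collecting π: i = r̄ + (1 + 0.5) π − 0.5 π̄ + 0.5 x
1.5 π = 0.00 − 2.7 + 0.5 × 2.2 − 0.5 × (-2.3) = -0.45
π = -0.45 / 1.5 = -0.30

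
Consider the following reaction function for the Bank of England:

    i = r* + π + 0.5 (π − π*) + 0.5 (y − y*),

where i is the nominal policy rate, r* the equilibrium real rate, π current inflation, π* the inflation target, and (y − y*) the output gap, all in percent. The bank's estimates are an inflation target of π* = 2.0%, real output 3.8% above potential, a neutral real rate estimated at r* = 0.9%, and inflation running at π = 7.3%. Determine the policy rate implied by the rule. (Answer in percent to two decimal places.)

12.75%

Output 3.8% above potential → (y − y*) = 3.8.
i = 0.9 + 7.3 + 0.5 × (7.3 − 2.0) + 0.5 × 3.8
   = 0.9 + 7.3 + 2.65 + 1.9 = 12.75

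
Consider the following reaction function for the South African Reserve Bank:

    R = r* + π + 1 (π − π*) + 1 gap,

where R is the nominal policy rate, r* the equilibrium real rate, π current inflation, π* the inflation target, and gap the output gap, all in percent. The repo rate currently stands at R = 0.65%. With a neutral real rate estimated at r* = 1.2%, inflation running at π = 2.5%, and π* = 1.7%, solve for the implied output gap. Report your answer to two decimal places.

-3.85%

1 gap = 0.65 − 1.2 − 2.5 − 1 × (2.5 − 1.7) = -3.85
gap = -3.85 / 1 = -3.85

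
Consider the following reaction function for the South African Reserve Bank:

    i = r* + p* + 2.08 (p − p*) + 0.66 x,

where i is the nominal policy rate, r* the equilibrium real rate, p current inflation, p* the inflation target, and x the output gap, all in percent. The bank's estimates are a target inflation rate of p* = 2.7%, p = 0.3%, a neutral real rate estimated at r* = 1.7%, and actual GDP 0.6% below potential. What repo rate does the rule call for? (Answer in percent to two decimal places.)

Output 0.6% below potential → x = -0.6.
i = 1.7 + 2.7 + 2.08 × (0.3 − 2.7) + 0.66 × (-0.6)
   = 1.7 + 2.7 − 4.992 − 0.396 = -0.99

-0.99%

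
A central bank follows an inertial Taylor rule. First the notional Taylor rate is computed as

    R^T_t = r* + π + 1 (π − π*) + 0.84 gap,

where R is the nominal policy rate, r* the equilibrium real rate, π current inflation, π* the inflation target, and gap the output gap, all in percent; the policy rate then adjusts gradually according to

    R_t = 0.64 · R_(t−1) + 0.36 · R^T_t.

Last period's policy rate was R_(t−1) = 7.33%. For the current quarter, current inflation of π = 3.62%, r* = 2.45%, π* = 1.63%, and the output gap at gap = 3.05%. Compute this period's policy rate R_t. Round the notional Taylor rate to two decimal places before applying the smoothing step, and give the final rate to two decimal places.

8.51%

R^T_t = 2.45 + 3.62 + 1 × (3.62 − 1.63) + 0.84 × 3.05
   = 2.45 + 3.62 + 1.99 + 2.562 = 10.62
R_t = 0.64 × 7.33 + 0.36 × 10.62 = 4.6912 + 3.8232 = 8.51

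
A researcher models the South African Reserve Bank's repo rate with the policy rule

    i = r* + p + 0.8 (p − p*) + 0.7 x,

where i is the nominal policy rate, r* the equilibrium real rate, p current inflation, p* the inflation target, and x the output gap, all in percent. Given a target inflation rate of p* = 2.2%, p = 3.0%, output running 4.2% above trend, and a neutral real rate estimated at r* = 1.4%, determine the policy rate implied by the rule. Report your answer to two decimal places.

7.98%

Output 4.2% above potential → x = 4.2.
i = 1.4 + 3.0 + 0.8 × (3.0 − 2.2) + 0.7 × 4.2
   = 1.4 + 3 + 0.64 + 2.94 = 7.98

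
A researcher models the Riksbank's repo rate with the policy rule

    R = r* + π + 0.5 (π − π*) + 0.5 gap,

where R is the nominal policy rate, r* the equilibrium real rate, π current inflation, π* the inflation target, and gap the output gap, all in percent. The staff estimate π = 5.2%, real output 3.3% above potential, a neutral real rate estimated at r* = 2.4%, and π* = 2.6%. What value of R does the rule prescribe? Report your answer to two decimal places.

Output 3.3% above potential → gap = 3.3.
R = 2.4 + 5.2 + 0.5 × (5.2 − 2.6) + 0.5 × 3.3
   = 2.4 + 5.2 + 1.3 + 1.65 = 10.55

10.55%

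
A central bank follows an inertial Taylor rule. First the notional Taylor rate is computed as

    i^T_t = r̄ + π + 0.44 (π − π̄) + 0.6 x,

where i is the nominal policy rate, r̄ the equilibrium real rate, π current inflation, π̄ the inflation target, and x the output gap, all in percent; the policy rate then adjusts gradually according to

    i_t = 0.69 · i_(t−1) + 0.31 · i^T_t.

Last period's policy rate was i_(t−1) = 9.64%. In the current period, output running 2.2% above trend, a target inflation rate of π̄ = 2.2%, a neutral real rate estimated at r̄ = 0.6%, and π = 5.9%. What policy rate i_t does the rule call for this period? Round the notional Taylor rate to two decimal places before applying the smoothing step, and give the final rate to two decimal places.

9.58%

Output 2.2% above potential → x = 2.2.
i^T_t = 0.6 + 5.9 + 0.44 × (5.9 − 2.2) + 0.6 × 2.2
   = 0.6 + 5.9 + 1.628 + 1.32 = 9.45
i_t = 0.69 × 9.64 + 0.31 × 9.45 = 6.6516 + 2.9295 = 9.58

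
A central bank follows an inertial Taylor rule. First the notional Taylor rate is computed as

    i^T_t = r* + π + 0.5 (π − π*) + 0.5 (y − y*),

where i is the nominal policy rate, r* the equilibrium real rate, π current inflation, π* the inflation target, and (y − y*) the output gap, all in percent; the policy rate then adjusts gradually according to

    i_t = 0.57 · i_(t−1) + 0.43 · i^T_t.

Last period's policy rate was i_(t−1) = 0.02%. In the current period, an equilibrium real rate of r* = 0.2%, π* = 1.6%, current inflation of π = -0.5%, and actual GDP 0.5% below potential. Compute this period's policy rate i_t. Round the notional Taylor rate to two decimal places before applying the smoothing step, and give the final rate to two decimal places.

-0.68%

Output 0.5% below potential → (y − y*) = -0.5.
i^T_t = 0.2 + (-0.5) + 0.5 × (-0.5 − 1.6) + 0.5 × (-0.5)
   = 0.2 − 0.5 − 1.05 − 0.25 = -1.60
i_t = 0.57 × 0.02 + 0.43 × (-1.60) = 0.0114 − 0.688 = -0.68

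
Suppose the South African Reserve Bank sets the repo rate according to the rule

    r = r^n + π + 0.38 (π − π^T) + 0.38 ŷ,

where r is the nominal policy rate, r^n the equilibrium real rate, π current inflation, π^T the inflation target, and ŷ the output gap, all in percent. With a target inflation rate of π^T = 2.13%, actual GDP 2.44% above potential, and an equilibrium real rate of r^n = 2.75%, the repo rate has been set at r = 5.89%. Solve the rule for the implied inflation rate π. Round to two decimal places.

Output 2.44% above potential → ŷ = 2.44.
Collecting π: r = r^n + (1 + 0.38) π − 0.38 π^T + 0.38 ŷ
1.38 π = 5.89 − 2.75 + 0.38 × 2.13 − 0.38 × 2.44 = 3.0222
π = 3.0222 / 1.38 = 2.19

2.19%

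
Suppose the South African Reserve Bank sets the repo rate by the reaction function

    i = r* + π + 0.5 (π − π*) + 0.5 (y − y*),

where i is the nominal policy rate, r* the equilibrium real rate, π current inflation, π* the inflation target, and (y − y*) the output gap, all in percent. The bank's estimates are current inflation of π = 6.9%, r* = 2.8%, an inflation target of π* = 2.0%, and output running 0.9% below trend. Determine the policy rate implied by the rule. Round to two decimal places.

11.70%

Output 0.9% below potential → (y − y*) = -0.9.
i = 2.8 + 6.9 + 0.5 × (6.9 − 2.0) + 0.5 × (-0.9)
   = 2.8 + 6.9 + 2.45 − 0.45 = 11.70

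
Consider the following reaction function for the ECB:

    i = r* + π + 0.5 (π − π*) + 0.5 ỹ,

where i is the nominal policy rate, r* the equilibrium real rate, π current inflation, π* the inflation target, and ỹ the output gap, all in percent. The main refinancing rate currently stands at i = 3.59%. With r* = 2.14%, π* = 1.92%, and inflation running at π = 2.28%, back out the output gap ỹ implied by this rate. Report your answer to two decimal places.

0.5 ỹ = 3.59 − 2.14 − 2.28 − 0.5 × (2.28 − 1.92) = -1.01
ỹ = -1.01 / 0.5 = -2.02

-2.02%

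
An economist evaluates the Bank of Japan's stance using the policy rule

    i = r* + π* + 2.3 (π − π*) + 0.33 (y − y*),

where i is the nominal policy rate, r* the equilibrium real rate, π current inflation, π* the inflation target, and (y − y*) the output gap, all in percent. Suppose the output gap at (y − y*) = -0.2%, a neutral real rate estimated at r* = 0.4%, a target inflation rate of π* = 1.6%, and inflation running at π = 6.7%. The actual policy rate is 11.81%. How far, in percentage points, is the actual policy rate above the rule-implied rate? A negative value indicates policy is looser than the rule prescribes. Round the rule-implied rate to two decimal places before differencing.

-1.85 pp

i = 0.4 + 1.6 + 2.3 × (6.7 − 1.6) + 0.33 × (-0.2)
   = 0.4 + 1.6 + 11.73 − 0.066 = 13.66
Deviation = 11.81 − 13.66 = -1.85 pp.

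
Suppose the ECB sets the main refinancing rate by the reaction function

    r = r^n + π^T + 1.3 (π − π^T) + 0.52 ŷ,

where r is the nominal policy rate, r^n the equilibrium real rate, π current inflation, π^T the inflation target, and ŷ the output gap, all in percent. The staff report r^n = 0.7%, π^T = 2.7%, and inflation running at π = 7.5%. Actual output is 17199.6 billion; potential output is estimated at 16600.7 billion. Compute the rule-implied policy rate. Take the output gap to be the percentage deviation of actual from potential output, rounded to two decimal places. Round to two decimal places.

11.52%

Output gap = 100 × (17199.6 − 16600.7) / 16600.7 = 3.61%.
r = 0.70 + 2.70 + 1.3 × (7.50 − 2.70) + 0.52 × 3.61
   = 0.70 + 2.7 + 6.24 + 1.8772 = 11.52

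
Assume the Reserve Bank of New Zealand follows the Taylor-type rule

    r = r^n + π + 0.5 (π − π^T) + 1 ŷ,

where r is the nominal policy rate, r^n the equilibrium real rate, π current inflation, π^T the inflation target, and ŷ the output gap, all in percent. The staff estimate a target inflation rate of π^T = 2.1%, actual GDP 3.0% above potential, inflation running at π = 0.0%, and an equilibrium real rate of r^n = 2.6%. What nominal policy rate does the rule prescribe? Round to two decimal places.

4.55%

Output 3.0% above potential → ŷ = 3.0.
r = 2.6 + 0.0 + 0.5 × (0.0 − 2.1) + 1 × 3.0
   = 2.6 + 0 − 1.05 + 3 = 4.55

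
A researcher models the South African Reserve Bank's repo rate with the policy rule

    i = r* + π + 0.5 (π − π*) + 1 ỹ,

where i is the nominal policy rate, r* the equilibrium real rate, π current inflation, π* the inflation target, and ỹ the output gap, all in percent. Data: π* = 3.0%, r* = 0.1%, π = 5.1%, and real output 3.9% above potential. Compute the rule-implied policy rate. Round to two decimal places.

10.15%

Output 3.9% above potential → ỹ = 3.9.
i = 0.1 + 5.1 + 0.5 × (5.1 − 3.0) + 1 × 3.9
   = 0.1 + 5.1 + 1.05 + 3.9 = 10.15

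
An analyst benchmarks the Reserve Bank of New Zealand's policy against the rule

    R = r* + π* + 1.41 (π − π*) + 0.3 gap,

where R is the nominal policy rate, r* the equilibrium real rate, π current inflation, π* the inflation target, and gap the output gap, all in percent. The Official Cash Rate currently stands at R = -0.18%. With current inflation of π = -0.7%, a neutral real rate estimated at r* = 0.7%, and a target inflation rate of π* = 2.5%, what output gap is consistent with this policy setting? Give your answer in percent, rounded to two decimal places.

3.77%

0.3 gap = -0.18 − 0.7 − 2.5 − 1.41 × ((-0.7) − 2.5) = 1.132
gap = 1.132 / 0.3 = 3.77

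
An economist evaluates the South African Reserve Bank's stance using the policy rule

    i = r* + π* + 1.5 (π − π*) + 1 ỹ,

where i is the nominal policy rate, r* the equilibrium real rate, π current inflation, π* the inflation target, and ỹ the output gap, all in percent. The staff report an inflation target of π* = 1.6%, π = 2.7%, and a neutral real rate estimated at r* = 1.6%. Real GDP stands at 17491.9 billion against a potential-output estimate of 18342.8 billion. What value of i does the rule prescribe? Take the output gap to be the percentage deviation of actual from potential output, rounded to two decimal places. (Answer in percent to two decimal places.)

Output gap = 100 × (17491.9 − 18342.8) / 18342.8 = -4.64%.
i = 1.60 + 1.60 + 1.5 × (2.70 − 1.60) + 1 × (-4.64)
   = 1.60 + 1.6 + 1.65 − 4.64 = 0.21

0.21%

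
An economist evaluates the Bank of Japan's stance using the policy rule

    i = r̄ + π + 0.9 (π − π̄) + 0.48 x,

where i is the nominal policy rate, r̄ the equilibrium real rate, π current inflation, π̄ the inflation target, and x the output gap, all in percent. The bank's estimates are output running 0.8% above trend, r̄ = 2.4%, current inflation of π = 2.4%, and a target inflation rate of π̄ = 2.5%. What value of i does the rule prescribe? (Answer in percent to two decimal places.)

5.09%

Output 0.8% above potential → x = 0.8.
i = 2.4 + 2.4 + 0.9 × (2.4 − 2.5) + 0.48 × 0.8
   = 2.4 + 2.4 − 0.09 + 0.384 = 5.09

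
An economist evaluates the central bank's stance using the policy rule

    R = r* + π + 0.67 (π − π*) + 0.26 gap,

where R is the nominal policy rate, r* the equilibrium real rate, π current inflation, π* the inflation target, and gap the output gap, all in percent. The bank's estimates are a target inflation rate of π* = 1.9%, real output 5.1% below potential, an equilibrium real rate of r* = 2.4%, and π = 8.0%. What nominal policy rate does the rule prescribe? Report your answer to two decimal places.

Output 5.1% below potential → gap = -5.1.
R = 2.4 + 8.0 + 0.67 × (8.0 − 1.9) + 0.26 × (-5.1)
   = 2.4 + 8 + 4.087 − 1.326 = 13.16

13.16%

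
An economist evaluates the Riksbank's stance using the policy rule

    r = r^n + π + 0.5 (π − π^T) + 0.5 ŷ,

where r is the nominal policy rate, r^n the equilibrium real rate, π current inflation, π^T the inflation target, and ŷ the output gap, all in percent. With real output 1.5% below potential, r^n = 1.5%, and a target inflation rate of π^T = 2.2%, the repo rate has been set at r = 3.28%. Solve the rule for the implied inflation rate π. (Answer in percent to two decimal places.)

2.42%

Output 1.5% below potential → ŷ = -1.5.
Collecting π: r = r^n + (1 + 0.5) π − 0.5 π^T + 0.5 ŷ
1.5 π = 3.28 − 1.5 + 0.5 × 2.2 − 0.5 × (-1.5) = 3.63
π = 3.63 / 1.5 = 2.42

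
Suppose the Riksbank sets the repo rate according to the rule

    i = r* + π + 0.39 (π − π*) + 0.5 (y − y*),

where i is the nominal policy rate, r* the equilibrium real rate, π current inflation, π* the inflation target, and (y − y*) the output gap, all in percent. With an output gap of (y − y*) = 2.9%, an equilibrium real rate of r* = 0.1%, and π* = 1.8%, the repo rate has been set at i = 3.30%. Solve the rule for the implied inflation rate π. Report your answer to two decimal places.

1.76%

Collecting π: i = r* + (1 + 0.39) π − 0.39 π* + 0.5 (y − y*)
1.39 π = 3.30 − 0.1 + 0.39 × 1.8 − 0.5 × 2.9 = 2.452
π = 2.452 / 1.39 = 1.76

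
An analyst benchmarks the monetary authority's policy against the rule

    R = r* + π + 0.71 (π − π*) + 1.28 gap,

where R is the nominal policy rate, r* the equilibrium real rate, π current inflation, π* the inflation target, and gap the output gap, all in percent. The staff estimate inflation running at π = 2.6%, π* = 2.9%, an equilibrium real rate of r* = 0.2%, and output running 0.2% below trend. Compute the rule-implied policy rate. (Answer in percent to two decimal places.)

Output 0.2% below potential → gap = -0.2.
R = 0.2 + 2.6 + 0.71 × (2.6 − 2.9) + 1.28 × (-0.2)
   = 0.2 + 2.6 − 0.213 − 0.256 = 2.33

2.33%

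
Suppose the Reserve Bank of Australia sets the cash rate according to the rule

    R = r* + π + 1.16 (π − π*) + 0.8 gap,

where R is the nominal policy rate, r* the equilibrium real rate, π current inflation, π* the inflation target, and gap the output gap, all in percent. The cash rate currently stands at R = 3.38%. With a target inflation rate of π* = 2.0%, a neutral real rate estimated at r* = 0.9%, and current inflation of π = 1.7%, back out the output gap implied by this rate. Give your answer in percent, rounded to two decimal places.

1.41%

0.8 gap = 3.38 − 0.9 − 1.7 − 1.16 × (1.7 − 2.0) = 1.128
gap = 1.128 / 0.8 = 1.41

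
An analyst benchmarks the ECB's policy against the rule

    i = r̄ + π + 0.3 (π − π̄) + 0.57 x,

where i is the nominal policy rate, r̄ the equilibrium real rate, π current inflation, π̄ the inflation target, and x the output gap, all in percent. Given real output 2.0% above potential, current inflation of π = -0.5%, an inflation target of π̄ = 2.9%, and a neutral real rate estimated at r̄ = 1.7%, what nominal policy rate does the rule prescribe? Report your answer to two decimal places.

1.32%

Output 2.0% above potential → x = 2.0.
i = 1.7 + (-0.5) + 0.3 × (-0.5 − 2.9) + 0.57 × 2.0
   = 1.7 − 0.5 − 1.02 + 1.14 = 1.32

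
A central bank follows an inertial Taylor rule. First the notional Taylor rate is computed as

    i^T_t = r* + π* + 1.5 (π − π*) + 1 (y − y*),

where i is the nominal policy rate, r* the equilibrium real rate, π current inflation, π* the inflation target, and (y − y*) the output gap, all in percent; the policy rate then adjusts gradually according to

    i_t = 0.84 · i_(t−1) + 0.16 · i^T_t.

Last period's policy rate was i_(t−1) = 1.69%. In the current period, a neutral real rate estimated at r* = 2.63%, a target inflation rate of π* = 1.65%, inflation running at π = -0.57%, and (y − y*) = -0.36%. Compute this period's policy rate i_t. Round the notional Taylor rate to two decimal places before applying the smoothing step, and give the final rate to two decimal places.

1.51%

i^T_t = 2.63 + 1.65 + 1.5 × (-0.57 − 1.65) + 1 × (-0.36)
   = 2.63 + 1.65 − 3.33 − 0.36 = 0.59
i_t = 0.84 × 1.69 + 0.16 × 0.59 = 1.4196 + 0.0944 = 1.51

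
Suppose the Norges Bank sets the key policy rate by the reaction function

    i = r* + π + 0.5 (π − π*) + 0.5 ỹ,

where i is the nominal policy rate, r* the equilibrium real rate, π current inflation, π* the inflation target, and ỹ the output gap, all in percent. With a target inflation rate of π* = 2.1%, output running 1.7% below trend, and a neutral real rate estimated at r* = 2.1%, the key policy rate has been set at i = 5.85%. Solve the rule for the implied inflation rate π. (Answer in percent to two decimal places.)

Output 1.7% below potential → ỹ = -1.7.
Collecting π: i = r* + (1 + 0.5) π − 0.5 π* + 0.5 ỹ
1.5 π = 5.85 − 2.1 + 0.5 × 2.1 − 0.5 × (-1.7) = 5.65
π = 5.65 / 1.5 = 3.77

3.77%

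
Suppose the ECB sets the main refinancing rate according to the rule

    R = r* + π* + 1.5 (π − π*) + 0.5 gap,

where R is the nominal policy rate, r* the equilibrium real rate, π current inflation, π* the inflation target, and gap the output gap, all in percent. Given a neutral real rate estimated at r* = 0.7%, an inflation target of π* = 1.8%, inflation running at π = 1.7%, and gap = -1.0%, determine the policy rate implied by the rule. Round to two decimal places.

R = 0.7 + 1.8 + 1.5 × (1.7 − 1.8) + 0.5 × (-1.0)
   = 0.7 + 1.8 − 0.15 − 0.5 = 1.85

1.85%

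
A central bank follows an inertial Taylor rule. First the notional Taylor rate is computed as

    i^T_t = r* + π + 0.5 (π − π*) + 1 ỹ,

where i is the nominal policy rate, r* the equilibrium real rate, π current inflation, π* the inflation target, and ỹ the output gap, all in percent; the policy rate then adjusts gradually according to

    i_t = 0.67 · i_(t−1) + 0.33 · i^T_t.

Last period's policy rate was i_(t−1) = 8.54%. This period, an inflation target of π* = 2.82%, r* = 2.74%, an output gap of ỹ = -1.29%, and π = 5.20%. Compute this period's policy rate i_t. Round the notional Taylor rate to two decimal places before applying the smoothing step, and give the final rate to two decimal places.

i^T_t = 2.74 + 5.20 + 0.5 × (5.20 − 2.82) + 1 × (-1.29)
   = 2.74 + 5.2 + 1.19 − 1.29 = 7.84
i_t = 0.67 × 8.54 + 0.33 × 7.84 = 5.7218 + 2.5872 = 8.31

8.31%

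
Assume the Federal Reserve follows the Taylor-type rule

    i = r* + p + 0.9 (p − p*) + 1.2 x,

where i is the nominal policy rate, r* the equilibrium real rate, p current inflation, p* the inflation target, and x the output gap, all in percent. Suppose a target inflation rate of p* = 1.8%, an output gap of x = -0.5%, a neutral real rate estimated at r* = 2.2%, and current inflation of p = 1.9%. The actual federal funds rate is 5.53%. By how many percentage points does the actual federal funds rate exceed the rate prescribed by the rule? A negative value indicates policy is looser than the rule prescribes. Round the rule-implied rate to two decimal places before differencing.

1.94 pp

i = 2.2 + 1.9 + 0.9 × (1.9 − 1.8) + 1.2 × (-0.5)
   = 2.2 + 1.9 + 0.09 − 0.6 = 3.59
Deviation = 5.53 − 3.59 = 1.94 pp.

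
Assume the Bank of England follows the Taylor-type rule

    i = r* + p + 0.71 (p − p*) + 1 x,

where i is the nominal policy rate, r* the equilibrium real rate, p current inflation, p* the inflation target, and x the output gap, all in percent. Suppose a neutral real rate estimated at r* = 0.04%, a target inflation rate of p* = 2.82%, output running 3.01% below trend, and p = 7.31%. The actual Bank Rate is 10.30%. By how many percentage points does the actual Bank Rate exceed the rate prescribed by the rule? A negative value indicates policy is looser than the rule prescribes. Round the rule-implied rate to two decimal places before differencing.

Output 3.01% below potential → x = -3.01.
i = 0.04 + 7.31 + 0.71 × (7.31 − 2.82) + 1 × (-3.01)
   = 0.04 + 7.31 + 3.1879 − 3.01 = 7.53
Deviation = 10.30 − 7.53 = 2.77 pp.

2.77 pp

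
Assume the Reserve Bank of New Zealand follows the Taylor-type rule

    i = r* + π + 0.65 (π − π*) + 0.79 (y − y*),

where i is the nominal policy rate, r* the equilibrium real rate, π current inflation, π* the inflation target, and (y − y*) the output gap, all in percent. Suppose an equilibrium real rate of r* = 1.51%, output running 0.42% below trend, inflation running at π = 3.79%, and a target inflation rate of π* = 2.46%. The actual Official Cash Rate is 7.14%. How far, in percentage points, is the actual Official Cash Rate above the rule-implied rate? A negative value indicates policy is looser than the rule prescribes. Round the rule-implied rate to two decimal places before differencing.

Output 0.42% below potential → (y − y*) = -0.42.
i = 1.51 + 3.79 + 0.65 × (3.79 − 2.46) + 0.79 × (-0.42)
   = 1.51 + 3.79 + 0.8645 − 0.3318 = 5.83
Deviation = 7.14 − 5.83 = 1.31 pp.

1.31 pp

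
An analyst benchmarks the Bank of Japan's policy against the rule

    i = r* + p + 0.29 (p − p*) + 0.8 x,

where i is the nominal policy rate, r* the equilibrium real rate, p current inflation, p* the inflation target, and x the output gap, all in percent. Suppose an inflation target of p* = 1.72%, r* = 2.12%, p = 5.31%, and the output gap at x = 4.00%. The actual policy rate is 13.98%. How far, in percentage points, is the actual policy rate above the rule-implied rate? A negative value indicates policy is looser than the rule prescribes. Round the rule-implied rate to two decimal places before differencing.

i = 2.12 + 5.31 + 0.29 × (5.31 − 1.72) + 0.8 × 4.00
   = 2.12 + 5.31 + 1.0411 + 3.2 = 11.67
Deviation = 13.98 − 11.67 = 2.31 pp.

2.31 pp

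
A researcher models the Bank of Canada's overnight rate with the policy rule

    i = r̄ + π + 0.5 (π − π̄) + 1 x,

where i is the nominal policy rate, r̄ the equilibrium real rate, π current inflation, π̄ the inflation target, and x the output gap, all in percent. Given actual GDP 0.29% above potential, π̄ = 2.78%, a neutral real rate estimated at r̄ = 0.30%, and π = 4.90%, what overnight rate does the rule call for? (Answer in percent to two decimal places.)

Output 0.29% above potential → x = 0.29.
i = 0.30 + 4.90 + 0.5 × (4.90 − 2.78) + 1 × 0.29
   = 0.30 + 4.9 + 1.06 + 0.29 = 6.55

6.55%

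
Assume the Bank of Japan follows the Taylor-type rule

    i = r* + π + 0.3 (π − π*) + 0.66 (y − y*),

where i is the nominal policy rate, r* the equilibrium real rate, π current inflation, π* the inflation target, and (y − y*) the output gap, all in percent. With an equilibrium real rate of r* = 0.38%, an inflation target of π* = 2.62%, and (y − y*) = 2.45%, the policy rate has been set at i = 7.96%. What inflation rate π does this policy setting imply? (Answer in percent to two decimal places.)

5.19%

Collecting π: i = r* + (1 + 0.3) π − 0.3 π* + 0.66 (y − y*)
1.3 π = 7.96 − 0.38 + 0.3 × 2.62 − 0.66 × 2.45 = 6.749
π = 6.749 / 1.3 = 5.19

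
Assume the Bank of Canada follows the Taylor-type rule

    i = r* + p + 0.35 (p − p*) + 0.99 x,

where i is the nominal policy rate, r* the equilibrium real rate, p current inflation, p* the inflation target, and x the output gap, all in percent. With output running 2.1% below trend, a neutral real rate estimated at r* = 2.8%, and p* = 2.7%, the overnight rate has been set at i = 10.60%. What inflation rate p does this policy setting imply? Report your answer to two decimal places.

Output 2.1% below potential → x = -2.1.
Collecting p: i = r* + (1 + 0.35) p − 0.35 p* + 0.99 x
1.35 p = 10.60 − 2.8 + 0.35 × 2.7 − 0.99 × (-2.1) = 10.824
p = 10.824 / 1.35 = 8.02

8.02%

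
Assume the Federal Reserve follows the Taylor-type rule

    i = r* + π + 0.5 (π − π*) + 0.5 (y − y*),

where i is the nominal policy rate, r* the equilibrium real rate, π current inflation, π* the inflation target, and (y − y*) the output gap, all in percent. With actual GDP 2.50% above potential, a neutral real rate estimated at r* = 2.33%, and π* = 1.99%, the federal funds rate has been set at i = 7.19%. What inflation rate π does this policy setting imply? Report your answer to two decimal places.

Output 2.50% above potential → (y − y*) = 2.50.
Collecting π: i = r* + (1 + 0.5) π − 0.5 π* + 0.5 (y − y*)
1.5 π = 7.19 − 2.33 + 0.5 × 1.99 − 0.5 × 2.50 = 4.605
π = 4.605 / 1.5 = 3.07

3.07%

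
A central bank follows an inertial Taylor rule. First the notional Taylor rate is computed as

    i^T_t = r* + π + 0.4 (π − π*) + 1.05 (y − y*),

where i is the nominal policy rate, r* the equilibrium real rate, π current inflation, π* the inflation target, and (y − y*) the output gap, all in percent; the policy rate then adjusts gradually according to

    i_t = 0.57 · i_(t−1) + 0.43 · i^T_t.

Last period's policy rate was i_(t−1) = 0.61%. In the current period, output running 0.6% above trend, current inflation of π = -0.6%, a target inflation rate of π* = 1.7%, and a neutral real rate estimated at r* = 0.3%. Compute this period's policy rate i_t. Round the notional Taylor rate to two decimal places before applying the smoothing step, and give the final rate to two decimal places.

0.09%

Output 0.6% above potential → (y − y*) = 0.6.
i^T_t = 0.3 + (-0.6) + 0.4 × (-0.6 − 1.7) + 1.05 × 0.6
   = 0.3 − 0.6 − 0.92 + 0.63 = -0.59
i_t = 0.57 × 0.61 + 0.43 × (-0.59) = 0.3477 − 0.2537 = 0.09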